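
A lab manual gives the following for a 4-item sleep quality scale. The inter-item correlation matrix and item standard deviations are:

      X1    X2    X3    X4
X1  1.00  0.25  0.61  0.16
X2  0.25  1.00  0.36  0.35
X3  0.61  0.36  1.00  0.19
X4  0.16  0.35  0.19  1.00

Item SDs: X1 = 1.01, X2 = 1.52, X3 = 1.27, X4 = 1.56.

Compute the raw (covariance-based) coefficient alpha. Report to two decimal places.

Σσ²ᵢ = 1.01² + 1.52² + 1.27² + 1.56² = 7.3770
Covariances σ_ij = r_ij · s_i · s_j:
  σ(X1,X2) = 0.25 × 1.01 × 1.52 = 0.3838
  σ(X1,X3) = 0.61 × 1.01 × 1.27 = 0.7824
  σ(X1,X4) = 0.16 × 1.01 × 1.56 = 0.2521
  σ(X2,X3) = 0.36 × 1.52 × 1.27 = 0.6949
  σ(X2,X4) = 0.35 × 1.52 × 1.56 = 0.8299
  σ(X3,X4) = 0.19 × 1.27 × 1.56 = 0.3764
σ²_T = Σσ²ᵢ + 2·Σσ_ij = 7.3770 + 2 × 3.3195 = 14.0160
α = (4/3)·(1 − 7.3770/14.0160) = 0.63

α = 0.63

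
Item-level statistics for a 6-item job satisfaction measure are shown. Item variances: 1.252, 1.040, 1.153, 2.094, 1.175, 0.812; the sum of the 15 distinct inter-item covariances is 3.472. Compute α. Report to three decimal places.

α = 0.576

sum of item variances = 1.252 + 1.040 + 1.153 + 2.094 + 1.175 + 0.812 = 7.526
Sum of distinct covariances = 3.472
σ²_T = sum of item variances + 2·Σcov = 7.526 + 2 × 3.472 = 14.470
α = (6/5)·(1 − 7.526/14.470) = 0.576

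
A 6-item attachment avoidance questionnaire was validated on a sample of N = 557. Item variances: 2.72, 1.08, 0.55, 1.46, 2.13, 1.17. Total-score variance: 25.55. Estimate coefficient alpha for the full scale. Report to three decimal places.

Σσᵢ² = 2.72 + 1.08 + 0.55 + 1.46 + 2.13 + 1.17 = 9.11
α = (k/(k−1))·(1 − Σσᵢ²/Var(T)) = (6/5)·(1 − 9.11/25.55) = 0.772

coefficient alpha = 0.772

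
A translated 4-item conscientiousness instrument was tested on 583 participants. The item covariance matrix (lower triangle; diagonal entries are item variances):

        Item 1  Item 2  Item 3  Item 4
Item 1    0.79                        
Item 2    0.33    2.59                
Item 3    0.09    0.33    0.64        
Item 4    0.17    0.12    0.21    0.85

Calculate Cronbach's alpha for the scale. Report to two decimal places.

Σσ²ᵢ = 0.79 + 2.59 + 0.64 + 0.85 = 4.87
Sum of the distinct covariances = 1.25
Var(T) = 4.87 + 2 × 1.25 = 7.37
α = (k/(k−1))·(1 − Σσ²ᵢ/Var(T)) = (4/3)·(1 − 4.87/7.37) = 0.45

Cronbach's alpha = 0.45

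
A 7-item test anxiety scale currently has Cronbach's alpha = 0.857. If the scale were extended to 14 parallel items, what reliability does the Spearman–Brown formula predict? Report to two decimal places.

Length factor m = 14/7 = 2.0000
α' = m·α / (1 + (m−1)·α)
   = 14/7 × 0.857 / (1 + (14/7 − 1) × 0.857)
   = 1.7140 / 1.8570 = 0.92

predicted reliability = 0.92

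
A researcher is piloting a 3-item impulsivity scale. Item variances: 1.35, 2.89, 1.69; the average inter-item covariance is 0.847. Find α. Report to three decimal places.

α = 0.692

ΣVar(i) = 1.35 + 2.89 + 1.69 = 5.93
Sum of the 3 distinct covariances = 3 × 0.847 = 2.541
Var(T) = ΣVar(i) + 2·Σcov = 5.93 + 2 × 2.541 = 11.012
α = (3/2)·(1 − 5.93/11.012) = 0.692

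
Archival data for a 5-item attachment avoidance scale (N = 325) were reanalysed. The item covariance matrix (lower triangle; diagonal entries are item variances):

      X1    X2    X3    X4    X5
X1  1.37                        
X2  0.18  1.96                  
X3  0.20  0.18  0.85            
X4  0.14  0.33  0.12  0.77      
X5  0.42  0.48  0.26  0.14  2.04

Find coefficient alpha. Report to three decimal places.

ΣVar(i) = 1.37 + 1.96 + 0.85 + 0.77 + 2.04 = 6.99
Σ_{i<j} σ_ij = 2.45
total variance = 6.99 + 2 × 2.45 = 11.89
α = (k/(k−1))·(1 − ΣVar(i)/total variance) = (5/4)·(1 − 6.99/11.89) = 0.515

α = 0.515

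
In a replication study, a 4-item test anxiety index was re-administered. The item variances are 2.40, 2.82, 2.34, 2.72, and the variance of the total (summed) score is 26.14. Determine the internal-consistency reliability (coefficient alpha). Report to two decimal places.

α = 0.81

Σσᵢ² = 2.40 + 2.82 + 2.34 + 2.72 = 10.28
α = (k/(k−1))·(1 − Σσᵢ²/σ²_T) = (4/3)·(1 − 10.28/26.14) = 0.81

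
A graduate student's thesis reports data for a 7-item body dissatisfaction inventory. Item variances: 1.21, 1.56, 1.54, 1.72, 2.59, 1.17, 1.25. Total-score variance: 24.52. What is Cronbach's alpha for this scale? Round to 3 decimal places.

Cronbach's alpha = 0.641

Σσᵢ² = 1.21 + 1.56 + 1.54 + 1.72 + 2.59 + 1.17 + 1.25 = 11.04
α = (k/(k−1))·(1 − Σσᵢ²/σ²_total) = (7/6)·(1 − 11.04/24.52) = 0.641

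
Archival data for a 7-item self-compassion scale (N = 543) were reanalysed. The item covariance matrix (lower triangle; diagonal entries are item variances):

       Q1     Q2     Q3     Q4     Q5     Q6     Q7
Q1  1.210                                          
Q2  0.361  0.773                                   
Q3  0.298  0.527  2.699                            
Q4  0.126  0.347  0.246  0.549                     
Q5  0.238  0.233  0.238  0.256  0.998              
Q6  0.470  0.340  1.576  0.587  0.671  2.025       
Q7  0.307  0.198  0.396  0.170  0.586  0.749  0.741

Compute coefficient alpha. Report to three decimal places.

ΣVar(i) = 1.210 + 0.773 + 2.699 + 0.549 + 0.998 + 2.025 + 0.741 = 8.995
Sum of the distinct covariances = 8.920
total variance = 8.995 + 2 × 8.920 = 26.835
α = (k/(k−1))·(1 − ΣVar(i)/total variance) = (7/6)·(1 − 8.995/26.835) = 0.776

coefficient alpha = 0.776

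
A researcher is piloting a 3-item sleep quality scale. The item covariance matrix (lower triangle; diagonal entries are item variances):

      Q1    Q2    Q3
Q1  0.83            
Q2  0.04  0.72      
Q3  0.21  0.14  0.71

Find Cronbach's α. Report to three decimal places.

Σσ²ᵢ = 0.83 + 0.72 + 0.71 = 2.26
Sum of the distinct covariances = 0.39
total variance = 2.26 + 2 × 0.39 = 3.04
α = (k/(k−1))·(1 − Σσ²ᵢ/total variance) = (3/2)·(1 − 2.26/3.04) = 0.385

Cronbach's α = 0.385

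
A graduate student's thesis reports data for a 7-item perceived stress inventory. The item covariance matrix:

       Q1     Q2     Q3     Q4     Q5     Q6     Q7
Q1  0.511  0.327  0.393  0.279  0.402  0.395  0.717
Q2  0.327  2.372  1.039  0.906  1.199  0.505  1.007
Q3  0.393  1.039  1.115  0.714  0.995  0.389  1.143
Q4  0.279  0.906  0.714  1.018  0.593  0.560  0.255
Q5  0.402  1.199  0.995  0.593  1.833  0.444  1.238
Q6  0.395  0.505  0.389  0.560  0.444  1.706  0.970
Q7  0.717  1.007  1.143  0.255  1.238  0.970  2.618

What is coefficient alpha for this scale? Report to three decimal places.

sum of item variances = 0.511 + 2.372 + 1.115 + 1.018 + 1.833 + 1.706 + 2.618 = 11.173
Σ_{i<j} σ_ij = 14.470
total variance = 11.173 + 2 × 14.470 = 40.113
α = (k/(k−1))·(1 − sum of item variances/total variance) = (7/6)·(1 − 11.173/40.113) = 0.842

α = 0.842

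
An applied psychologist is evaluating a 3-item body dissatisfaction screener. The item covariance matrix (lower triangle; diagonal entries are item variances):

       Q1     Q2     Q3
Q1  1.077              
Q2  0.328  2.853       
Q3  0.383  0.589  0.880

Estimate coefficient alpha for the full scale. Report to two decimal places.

Σσ²ᵢ = 1.077 + 2.853 + 0.880 = 4.810
Sum of the distinct covariances = 1.300
Var(T) = 4.810 + 2 × 1.300 = 7.410
α = (k/(k−1))·(1 − Σσ²ᵢ/Var(T)) = (3/2)·(1 − 4.810/7.410) = 0.53

coefficient alpha = 0.53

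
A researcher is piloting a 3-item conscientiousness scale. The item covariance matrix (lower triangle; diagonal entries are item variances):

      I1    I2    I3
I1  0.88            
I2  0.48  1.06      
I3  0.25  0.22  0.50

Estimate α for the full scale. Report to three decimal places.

Σσ²ᵢ = 0.88 + 1.06 + 0.50 = 2.44
Σ_{i<j} σ_ij = 0.95
Var(T) = 2.44 + 2 × 0.95 = 4.34
α = (k/(k−1))·(1 − Σσ²ᵢ/Var(T)) = (3/2)·(1 − 2.44/4.34) = 0.657

α = 0.657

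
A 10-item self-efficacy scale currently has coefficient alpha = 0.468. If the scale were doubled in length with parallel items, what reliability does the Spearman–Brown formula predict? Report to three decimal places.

predicted reliability = 0.638

Length factor m = 2
α' = m·α / (1 + (m−1)·α)
   = 2 × 0.468 / (1 + (2 − 1) × 0.468)
   = 0.9360 / 1.4680 = 0.638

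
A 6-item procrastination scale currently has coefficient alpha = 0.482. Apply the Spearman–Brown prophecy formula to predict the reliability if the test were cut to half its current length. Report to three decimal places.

Length factor m = 1/2
α' = m·α / (1 − (1−m)·α)
   = 1/2 × 0.482 / (1 − (1 − 1/2) × 0.482)
   = 0.2410 / 0.7590 = 0.318

predicted reliability = 0.318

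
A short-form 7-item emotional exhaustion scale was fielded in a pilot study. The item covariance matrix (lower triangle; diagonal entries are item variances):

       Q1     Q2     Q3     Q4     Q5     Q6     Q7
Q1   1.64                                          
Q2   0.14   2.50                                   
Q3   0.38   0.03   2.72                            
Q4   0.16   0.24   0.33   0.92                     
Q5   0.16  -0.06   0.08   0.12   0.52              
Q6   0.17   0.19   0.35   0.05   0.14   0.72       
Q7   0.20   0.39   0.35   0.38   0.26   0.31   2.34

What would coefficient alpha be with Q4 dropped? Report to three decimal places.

Remaining items: Q1, Q2, Q3, Q5, Q6, Q7 (k = 6).
Σσ²ᵢ = 1.64 + 2.50 + 2.72 + 0.52 + 0.72 + 2.34 = 10.44
Var(T) = 10.44 + 2 × 3.09 = 16.62
α (item deleted) = (6/5)·(1 − 10.44/16.62) = 0.446

α = 0.446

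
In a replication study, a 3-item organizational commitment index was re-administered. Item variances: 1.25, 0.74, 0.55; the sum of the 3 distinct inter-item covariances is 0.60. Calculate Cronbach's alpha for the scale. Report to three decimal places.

Σσ²ᵢ = 1.25 + 0.74 + 0.55 = 2.54
Sum of distinct covariances = 0.60
total variance = Σσ²ᵢ + 2·Σcov = 2.54 + 2 × 0.60 = 3.74
α = (3/2)·(1 − 2.54/3.74) = 0.481

Cronbach's alpha = 0.481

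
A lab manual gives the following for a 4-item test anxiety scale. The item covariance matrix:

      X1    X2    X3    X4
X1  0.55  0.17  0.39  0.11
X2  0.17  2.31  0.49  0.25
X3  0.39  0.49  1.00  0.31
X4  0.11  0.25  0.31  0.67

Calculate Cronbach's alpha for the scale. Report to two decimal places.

Cronbach's alpha = 0.58

Σσᵢ² = 0.55 + 2.31 + 1.00 + 0.67 = 4.53
Σ_{i<j} σ_ij = 1.72
total variance = 4.53 + 2 × 1.72 = 7.97
α = (k/(k−1))·(1 − Σσᵢ²/total variance) = (4/3)·(1 − 4.53/7.97) = 0.58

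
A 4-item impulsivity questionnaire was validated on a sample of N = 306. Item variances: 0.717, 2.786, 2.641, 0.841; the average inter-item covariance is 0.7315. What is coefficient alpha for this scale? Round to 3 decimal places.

α = 0.742

ΣVar(i) = 0.717 + 2.786 + 2.641 + 0.841 = 6.985
Sum of the 6 distinct covariances = 6 × 0.7315 = 4.3890
σ²_total = ΣVar(i) + 2·Σcov = 6.985 + 2 × 4.3890 = 15.7630
α = (4/3)·(1 − 6.985/15.7630) = 0.742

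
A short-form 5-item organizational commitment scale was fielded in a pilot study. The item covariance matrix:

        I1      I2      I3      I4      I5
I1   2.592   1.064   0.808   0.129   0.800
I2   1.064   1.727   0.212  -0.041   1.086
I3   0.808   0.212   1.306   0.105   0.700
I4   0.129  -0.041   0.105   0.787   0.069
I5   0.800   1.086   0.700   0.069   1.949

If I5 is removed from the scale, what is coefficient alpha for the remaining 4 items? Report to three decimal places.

coefficient alpha = 0.554

Remaining items: I1, I2, I3, I4 (k = 4).
sum of item variances = 2.592 + 1.727 + 1.306 + 0.787 = 6.412
Var(T) = 6.412 + 2 × 2.277 = 10.966
α (item deleted) = (4/3)·(1 − 6.412/10.966) = 0.554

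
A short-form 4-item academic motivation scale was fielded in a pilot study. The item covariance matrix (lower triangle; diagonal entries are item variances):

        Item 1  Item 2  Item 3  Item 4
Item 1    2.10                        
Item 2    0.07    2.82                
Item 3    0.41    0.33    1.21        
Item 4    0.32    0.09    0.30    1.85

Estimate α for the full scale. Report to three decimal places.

sum of item variances = 2.10 + 2.82 + 1.21 + 1.85 = 7.98
Sum of off-diagonal covariances = 1.52
Var(T) = 7.98 + 2 × 1.52 = 11.02
α = (k/(k−1))·(1 − sum of item variances/Var(T)) = (4/3)·(1 − 7.98/11.02) = 0.368

α = 0.368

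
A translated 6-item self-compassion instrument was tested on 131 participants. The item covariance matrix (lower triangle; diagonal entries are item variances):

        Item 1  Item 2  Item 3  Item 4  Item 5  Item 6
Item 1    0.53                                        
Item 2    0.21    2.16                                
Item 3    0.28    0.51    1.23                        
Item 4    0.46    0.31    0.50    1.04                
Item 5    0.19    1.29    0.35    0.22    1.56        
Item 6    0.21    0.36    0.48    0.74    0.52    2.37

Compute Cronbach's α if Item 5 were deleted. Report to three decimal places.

Remaining items: Item 1, Item 2, Item 3, Item 4, Item 6 (k = 5).
Σσᵢ² = 0.53 + 2.16 + 1.23 + 1.04 + 2.37 = 7.33
Var(T) = 7.33 + 2 × 4.06 = 15.45
α (item deleted) = (5/4)·(1 − 7.33/15.45) = 0.657

α = 0.657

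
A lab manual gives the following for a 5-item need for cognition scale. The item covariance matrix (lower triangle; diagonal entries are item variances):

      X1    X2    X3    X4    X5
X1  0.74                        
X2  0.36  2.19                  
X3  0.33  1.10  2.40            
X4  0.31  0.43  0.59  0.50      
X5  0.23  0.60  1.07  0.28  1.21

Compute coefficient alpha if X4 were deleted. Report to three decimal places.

Remaining items: X1, X2, X3, X5 (k = 4).
Σσᵢ² = 0.74 + 2.19 + 2.40 + 1.21 = 6.54
total variance = 6.54 + 2 × 3.69 = 13.92
α (item deleted) = (4/3)·(1 − 6.54/13.92) = 0.707

α = 0.707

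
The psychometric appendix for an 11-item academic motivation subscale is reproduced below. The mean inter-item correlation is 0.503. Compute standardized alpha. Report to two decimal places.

standardized alpha = 0.92

Standardized α = k·r̄ / (1 + (k−1)·r̄) = 11 × 0.503 / (1 + 10 × 0.503)
  = 5.5330 / 6.0300 = 0.92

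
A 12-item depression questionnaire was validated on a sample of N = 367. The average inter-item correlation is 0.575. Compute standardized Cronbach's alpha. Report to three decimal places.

Standardized α = k·r̄ / (1 + (k−1)·r̄) = 12 × 0.575 / (1 + 11 × 0.575)
  = 6.9000 / 7.3250 = 0.942

standardized Cronbach's alpha = 0.942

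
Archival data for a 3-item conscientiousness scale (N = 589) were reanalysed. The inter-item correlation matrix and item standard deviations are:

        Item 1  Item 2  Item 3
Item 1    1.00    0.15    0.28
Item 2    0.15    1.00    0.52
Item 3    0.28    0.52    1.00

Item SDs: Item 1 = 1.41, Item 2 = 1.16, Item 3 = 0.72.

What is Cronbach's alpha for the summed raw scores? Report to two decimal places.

Σσ²ᵢ = 1.41² + 1.16² + 0.72² = 3.8521
Covariances σ_ij = r_ij · s_i · s_j:
  σ(Item 1,Item 2) = 0.15 × 1.41 × 1.16 = 0.2453
  σ(Item 1,Item 3) = 0.28 × 1.41 × 0.72 = 0.2843
  σ(Item 2,Item 3) = 0.52 × 1.16 × 0.72 = 0.4343
σ²_T = Σσ²ᵢ + 2·Σσ_ij = 3.8521 + 2 × 0.9639 = 5.7799
α = (3/2)·(1 − 3.8521/5.7799) = 0.50

Cronbach's alpha = 0.50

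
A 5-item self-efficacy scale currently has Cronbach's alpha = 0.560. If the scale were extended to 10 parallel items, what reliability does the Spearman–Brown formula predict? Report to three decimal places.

predicted reliability = 0.718

Length factor m = 10/5 = 2.0000
α' = m·α / (1 + (m−1)·α)
   = 10/5 × 0.560 / (1 + (10/5 − 1) × 0.560)
   = 1.1200 / 1.5600 = 0.718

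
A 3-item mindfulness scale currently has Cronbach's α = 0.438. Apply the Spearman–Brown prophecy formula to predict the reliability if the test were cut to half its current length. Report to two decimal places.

predicted reliability = 0.28

Length factor m = 1/2
α' = m·α / (1 − (1−m)·α)
   = 1/2 × 0.438 / (1 − (1 − 1/2) × 0.438)
   = 0.2190 / 0.7810 = 0.28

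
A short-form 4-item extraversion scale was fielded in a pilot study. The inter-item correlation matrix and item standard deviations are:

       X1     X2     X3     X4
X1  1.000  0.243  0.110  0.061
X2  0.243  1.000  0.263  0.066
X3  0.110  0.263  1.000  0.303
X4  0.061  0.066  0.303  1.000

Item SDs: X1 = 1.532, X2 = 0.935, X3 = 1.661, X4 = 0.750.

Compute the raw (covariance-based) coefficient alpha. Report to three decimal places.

α = 0.425

Σσ²ᵢ = 1.532² + 0.935² + 1.661² + 0.750² = 6.5427
Covariances σ_ij = r_ij · s_i · s_j:
  σ(X1,X2) = 0.243 × 1.532 × 0.935 = 0.3481
  σ(X1,X3) = 0.110 × 1.532 × 1.661 = 0.2799
  σ(X1,X4) = 0.061 × 1.532 × 0.750 = 0.0701
  σ(X2,X3) = 0.263 × 0.935 × 1.661 = 0.4084
  σ(X2,X4) = 0.066 × 0.935 × 0.750 = 0.0463
  σ(X3,X4) = 0.303 × 1.661 × 0.750 = 0.3775
σ²_T = Σσ²ᵢ + 2·Σσ_ij = 6.5427 + 2 × 1.5303 = 9.6033
α = (4/3)·(1 − 6.5427/9.6033) = 0.425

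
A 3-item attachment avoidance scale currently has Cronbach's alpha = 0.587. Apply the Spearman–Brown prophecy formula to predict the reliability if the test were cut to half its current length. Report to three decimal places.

Length factor m = 1/2
α' = m·α / (1 − (1−m)·α)
   = 1/2 × 0.587 / (1 − (1 − 1/2) × 0.587)
   = 0.2935 / 0.7065 = 0.415

predicted reliability = 0.415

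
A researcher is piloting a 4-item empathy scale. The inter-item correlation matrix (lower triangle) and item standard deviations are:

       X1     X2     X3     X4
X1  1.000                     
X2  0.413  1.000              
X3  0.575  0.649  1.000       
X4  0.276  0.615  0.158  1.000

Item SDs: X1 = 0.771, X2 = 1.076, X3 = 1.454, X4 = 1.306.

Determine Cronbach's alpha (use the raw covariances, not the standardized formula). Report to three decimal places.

Σσ²ᵢ = 0.771² + 1.076² + 1.454² + 1.306² = 5.5720
Covariances σ_ij = r_ij · s_i · s_j:
  σ(X1,X2) = 0.413 × 0.771 × 1.076 = 0.3426
  σ(X1,X3) = 0.575 × 0.771 × 1.454 = 0.6446
  σ(X1,X4) = 0.276 × 0.771 × 1.306 = 0.2779
  σ(X2,X3) = 0.649 × 1.076 × 1.454 = 1.0154
  σ(X2,X4) = 0.615 × 1.076 × 1.306 = 0.8642
  σ(X3,X4) = 0.158 × 1.454 × 1.306 = 0.3000
σ²_T = Σσ²ᵢ + 2·Σσ_ij = 5.5720 + 2 × 3.4447 = 12.4614
α = (4/3)·(1 − 5.5720/12.4614) = 0.737

Cronbach's alpha = 0.737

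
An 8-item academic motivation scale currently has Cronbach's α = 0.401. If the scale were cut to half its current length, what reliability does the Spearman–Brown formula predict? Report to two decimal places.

Length factor m = 1/2
α' = m·α / (1 − (1−m)·α)
   = 1/2 × 0.401 / (1 − (1 − 1/2) × 0.401)
   = 0.2005 / 0.7995 = 0.25

predicted reliability = 0.25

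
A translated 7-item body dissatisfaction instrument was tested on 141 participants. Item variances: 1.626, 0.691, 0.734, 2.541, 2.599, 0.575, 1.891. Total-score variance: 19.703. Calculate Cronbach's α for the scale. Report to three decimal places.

Σσᵢ² = 1.626 + 0.691 + 0.734 + 2.541 + 2.599 + 0.575 + 1.891 = 10.657
α = (k/(k−1))·(1 − Σσᵢ²/σ²_T) = (7/6)·(1 − 10.657/19.703) = 0.536

α = 0.536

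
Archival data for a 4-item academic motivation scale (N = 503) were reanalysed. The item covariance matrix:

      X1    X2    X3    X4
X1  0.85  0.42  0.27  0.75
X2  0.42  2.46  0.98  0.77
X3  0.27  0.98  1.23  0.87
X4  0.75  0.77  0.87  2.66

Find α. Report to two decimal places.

Σσ²ᵢ = 0.85 + 2.46 + 1.23 + 2.66 = 7.20
Σ_{i<j} σ_ij = 4.06
σ²_T = 7.20 + 2 × 4.06 = 15.32
α = (k/(k−1))·(1 − Σσ²ᵢ/σ²_T) = (4/3)·(1 − 7.20/15.32) = 0.71

α = 0.71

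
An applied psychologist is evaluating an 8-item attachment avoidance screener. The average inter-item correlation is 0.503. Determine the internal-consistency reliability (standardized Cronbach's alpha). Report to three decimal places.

standardized Cronbach's alpha = 0.890

Standardized α = k·r̄ / (1 + (k−1)·r̄) = 8 × 0.503 / (1 + 7 × 0.503)
  = 4.0240 / 4.5210 = 0.890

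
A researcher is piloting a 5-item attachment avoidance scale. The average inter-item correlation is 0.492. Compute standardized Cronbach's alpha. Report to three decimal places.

Standardized α = k·r̄ / (1 + (k−1)·r̄) = 5 × 0.492 / (1 + 4 × 0.492)
  = 2.4600 / 2.9680 = 0.829

standardized Cronbach's alpha = 0.829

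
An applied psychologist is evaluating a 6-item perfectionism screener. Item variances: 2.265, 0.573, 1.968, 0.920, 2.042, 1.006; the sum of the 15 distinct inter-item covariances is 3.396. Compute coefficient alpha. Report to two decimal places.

α = 0.52

Σσᵢ² = 2.265 + 0.573 + 1.968 + 0.920 + 2.042 + 1.006 = 8.774
Sum of distinct covariances = 3.396
σ²_T = Σσᵢ² + 2·Σcov = 8.774 + 2 × 3.396 = 15.566
α = (6/5)·(1 − 8.774/15.566) = 0.52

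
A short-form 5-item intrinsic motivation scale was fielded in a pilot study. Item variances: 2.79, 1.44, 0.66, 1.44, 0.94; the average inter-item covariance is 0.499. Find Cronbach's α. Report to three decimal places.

sum of item variances = 2.79 + 1.44 + 0.66 + 1.44 + 0.94 = 7.27
Sum of the 10 distinct covariances = 10 × 0.499 = 4.990
total variance = sum of item variances + 2·Σcov = 7.27 + 2 × 4.990 = 17.250
α = (5/4)·(1 − 7.27/17.250) = 0.723

α = 0.723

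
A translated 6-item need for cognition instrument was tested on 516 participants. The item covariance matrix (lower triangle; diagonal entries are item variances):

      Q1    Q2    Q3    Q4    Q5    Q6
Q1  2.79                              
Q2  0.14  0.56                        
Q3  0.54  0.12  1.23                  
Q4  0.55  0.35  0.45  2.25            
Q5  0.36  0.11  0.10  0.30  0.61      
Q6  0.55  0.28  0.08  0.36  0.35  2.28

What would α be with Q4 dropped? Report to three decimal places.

α = 0.516

Remaining items: Q1, Q2, Q3, Q5, Q6 (k = 5).
Σσᵢ² = 2.79 + 0.56 + 1.23 + 0.61 + 2.28 = 7.47
σ²_total = 7.47 + 2 × 2.63 = 12.73
α (item deleted) = (5/4)·(1 − 7.47/12.73) = 0.516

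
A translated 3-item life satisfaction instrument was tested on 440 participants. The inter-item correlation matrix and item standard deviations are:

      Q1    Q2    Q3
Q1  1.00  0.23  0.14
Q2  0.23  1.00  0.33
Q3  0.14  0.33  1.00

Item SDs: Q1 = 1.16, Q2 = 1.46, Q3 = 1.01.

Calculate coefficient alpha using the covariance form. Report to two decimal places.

α = 0.47

Σσ²ᵢ = 1.16² + 1.46² + 1.01² = 4.4973
Covariances σ_ij = r_ij · s_i · s_j:
  σ(Q1,Q2) = 0.23 × 1.16 × 1.46 = 0.3895
  σ(Q1,Q3) = 0.14 × 1.16 × 1.01 = 0.1640
  σ(Q2,Q3) = 0.33 × 1.46 × 1.01 = 0.4866
σ²_T = Σσ²ᵢ + 2·Σσ_ij = 4.4973 + 2 × 1.0401 = 6.5775
α = (3/2)·(1 − 4.4973/6.5775) = 0.47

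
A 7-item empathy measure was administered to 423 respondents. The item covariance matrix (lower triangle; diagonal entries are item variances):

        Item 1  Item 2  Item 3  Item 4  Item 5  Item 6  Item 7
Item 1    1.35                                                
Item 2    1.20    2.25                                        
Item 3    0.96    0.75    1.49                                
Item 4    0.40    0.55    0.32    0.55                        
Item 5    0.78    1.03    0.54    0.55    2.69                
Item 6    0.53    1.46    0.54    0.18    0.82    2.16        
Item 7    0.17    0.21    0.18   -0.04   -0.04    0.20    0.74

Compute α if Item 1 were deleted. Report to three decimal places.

α = 0.714

Remaining items: Item 2, Item 3, Item 4, Item 5, Item 6, Item 7 (k = 6).
ΣVar(i) = 2.25 + 1.49 + 0.55 + 2.69 + 2.16 + 0.74 = 9.88
σ²_total = 9.88 + 2 × 7.25 = 24.38
α (item deleted) = (6/5)·(1 − 9.88/24.38) = 0.714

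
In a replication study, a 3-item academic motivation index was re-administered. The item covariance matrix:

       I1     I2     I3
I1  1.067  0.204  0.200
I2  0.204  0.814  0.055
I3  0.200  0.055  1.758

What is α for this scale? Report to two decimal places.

Σσ²ᵢ = 1.067 + 0.814 + 1.758 = 3.639
Sum of off-diagonal covariances = 0.459
Var(T) = 3.639 + 2 × 0.459 = 4.557
α = (k/(k−1))·(1 − Σσ²ᵢ/Var(T)) = (3/2)·(1 − 3.639/4.557) = 0.30

α = 0.30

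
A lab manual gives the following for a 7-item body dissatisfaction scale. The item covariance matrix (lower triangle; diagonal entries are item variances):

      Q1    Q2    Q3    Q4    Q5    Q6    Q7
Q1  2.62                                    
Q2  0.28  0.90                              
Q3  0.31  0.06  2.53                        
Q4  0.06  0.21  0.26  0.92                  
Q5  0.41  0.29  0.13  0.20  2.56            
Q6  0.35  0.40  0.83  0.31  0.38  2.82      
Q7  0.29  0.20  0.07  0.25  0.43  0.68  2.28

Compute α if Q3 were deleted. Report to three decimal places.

Remaining items: Q1, Q2, Q4, Q5, Q6, Q7 (k = 6).
Σσ²ᵢ = 2.62 + 0.90 + 0.92 + 2.56 + 2.82 + 2.28 = 12.10
σ²_T = 12.10 + 2 × 4.74 = 21.58
α (item deleted) = (6/5)·(1 − 12.10/21.58) = 0.527

α = 0.527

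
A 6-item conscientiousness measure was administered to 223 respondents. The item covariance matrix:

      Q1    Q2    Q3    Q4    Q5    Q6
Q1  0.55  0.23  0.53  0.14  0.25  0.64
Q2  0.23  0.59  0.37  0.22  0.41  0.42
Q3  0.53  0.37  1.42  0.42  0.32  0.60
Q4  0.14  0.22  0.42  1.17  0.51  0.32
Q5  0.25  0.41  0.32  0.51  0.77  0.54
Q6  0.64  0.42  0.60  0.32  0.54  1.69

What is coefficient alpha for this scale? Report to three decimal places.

Σσᵢ² = 0.55 + 0.59 + 1.42 + 1.17 + 0.77 + 1.69 = 6.19
Sum of off-diagonal covariances = 5.92
Var(T) = 6.19 + 2 × 5.92 = 18.03
α = (k/(k−1))·(1 − Σσᵢ²/Var(T)) = (6/5)·(1 − 6.19/18.03) = 0.788

coefficient alpha = 0.788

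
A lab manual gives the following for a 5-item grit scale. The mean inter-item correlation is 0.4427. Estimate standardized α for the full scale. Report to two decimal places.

standardized α = 0.80

Standardized α = k·r̄ / (1 + (k−1)·r̄) = 5 × 0.4427 / (1 + 4 × 0.4427)
  = 2.2135 / 2.7708 = 0.80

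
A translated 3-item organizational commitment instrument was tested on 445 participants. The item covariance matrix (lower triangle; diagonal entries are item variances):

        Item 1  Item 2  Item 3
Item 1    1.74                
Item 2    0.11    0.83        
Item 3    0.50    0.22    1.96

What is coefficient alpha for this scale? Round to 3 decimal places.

Σσᵢ² = 1.74 + 0.83 + 1.96 = 4.53
Σ_{i<j} σ_ij = 0.83
σ²_total = 4.53 + 2 × 0.83 = 6.19
α = (k/(k−1))·(1 − Σσᵢ²/σ²_total) = (3/2)·(1 − 4.53/6.19) = 0.402

α = 0.402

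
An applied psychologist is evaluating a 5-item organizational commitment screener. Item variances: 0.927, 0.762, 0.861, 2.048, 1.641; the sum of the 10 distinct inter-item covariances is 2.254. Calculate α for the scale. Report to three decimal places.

Σσ²ᵢ = 0.927 + 0.762 + 0.861 + 2.048 + 1.641 = 6.239
Sum of distinct covariances = 2.254
Var(T) = Σσ²ᵢ + 2·Σcov = 6.239 + 2 × 2.254 = 10.747
α = (5/4)·(1 − 6.239/10.747) = 0.524

α = 0.524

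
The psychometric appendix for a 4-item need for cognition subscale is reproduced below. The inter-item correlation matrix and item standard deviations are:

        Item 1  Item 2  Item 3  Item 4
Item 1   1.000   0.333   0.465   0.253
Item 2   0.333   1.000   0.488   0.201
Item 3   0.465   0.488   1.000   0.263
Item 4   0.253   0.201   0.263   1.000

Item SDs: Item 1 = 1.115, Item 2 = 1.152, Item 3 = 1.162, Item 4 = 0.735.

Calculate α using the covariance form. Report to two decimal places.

Σσ²ᵢ = 1.115² + 1.152² + 1.162² + 0.735² = 4.4608
Covariances σ_ij = r_ij · s_i · s_j:
  σ(Item 1,Item 2) = 0.333 × 1.115 × 1.152 = 0.4277
  σ(Item 1,Item 3) = 0.465 × 1.115 × 1.162 = 0.6025
  σ(Item 1,Item 4) = 0.253 × 1.115 × 0.735 = 0.2073
  σ(Item 2,Item 3) = 0.488 × 1.152 × 1.162 = 0.6532
  σ(Item 2,Item 4) = 0.201 × 1.152 × 0.735 = 0.1702
  σ(Item 3,Item 4) = 0.263 × 1.162 × 0.735 = 0.2246
σ²_T = Σσ²ᵢ + 2·Σσ_ij = 4.4608 + 2 × 2.2855 = 9.0318
α = (4/3)·(1 − 4.4608/9.0318) = 0.67

α = 0.67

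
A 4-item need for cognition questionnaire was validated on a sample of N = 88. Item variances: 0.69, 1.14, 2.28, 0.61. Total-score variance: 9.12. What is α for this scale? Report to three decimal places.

ΣVar(i) = 0.69 + 1.14 + 2.28 + 0.61 = 4.72
α = (k/(k−1))·(1 − ΣVar(i)/σ²_T) = (4/3)·(1 − 4.72/9.12) = 0.643

α = 0.643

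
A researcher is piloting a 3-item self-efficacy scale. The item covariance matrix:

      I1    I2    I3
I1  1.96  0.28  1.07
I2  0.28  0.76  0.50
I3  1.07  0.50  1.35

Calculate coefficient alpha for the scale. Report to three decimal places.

coefficient alpha = 0.714

Σσ²ᵢ = 1.96 + 0.76 + 1.35 = 4.07
Σ_{i<j} σ_ij = 1.85
total variance = 4.07 + 2 × 1.85 = 7.77
α = (k/(k−1))·(1 − Σσ²ᵢ/total variance) = (3/2)·(1 − 4.07/7.77) = 0.714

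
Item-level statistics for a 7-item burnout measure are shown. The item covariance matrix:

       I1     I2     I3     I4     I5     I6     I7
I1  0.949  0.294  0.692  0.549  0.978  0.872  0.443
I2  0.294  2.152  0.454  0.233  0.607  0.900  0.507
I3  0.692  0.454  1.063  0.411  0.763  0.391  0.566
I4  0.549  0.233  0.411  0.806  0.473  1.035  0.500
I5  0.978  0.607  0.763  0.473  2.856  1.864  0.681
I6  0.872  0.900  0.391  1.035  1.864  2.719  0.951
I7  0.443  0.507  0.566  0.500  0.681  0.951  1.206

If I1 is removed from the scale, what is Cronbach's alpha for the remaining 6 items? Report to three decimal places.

Remaining items: I2, I3, I4, I5, I6, I7 (k = 6).
Σσᵢ² = 2.152 + 1.063 + 0.806 + 2.856 + 2.719 + 1.206 = 10.802
σ²_T = 10.802 + 2 × 10.336 = 31.474
α (item deleted) = (6/5)·(1 − 10.802/31.474) = 0.788

α = 0.788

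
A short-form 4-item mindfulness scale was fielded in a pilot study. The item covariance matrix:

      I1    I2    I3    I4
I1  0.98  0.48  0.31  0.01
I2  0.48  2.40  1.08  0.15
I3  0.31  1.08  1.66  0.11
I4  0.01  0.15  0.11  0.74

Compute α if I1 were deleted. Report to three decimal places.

Remaining items: I2, I3, I4 (k = 3).
sum of item variances = 2.40 + 1.66 + 0.74 = 4.80
σ²_T = 4.80 + 2 × 1.34 = 7.48
α (item deleted) = (3/2)·(1 − 4.80/7.48) = 0.537

α = 0.537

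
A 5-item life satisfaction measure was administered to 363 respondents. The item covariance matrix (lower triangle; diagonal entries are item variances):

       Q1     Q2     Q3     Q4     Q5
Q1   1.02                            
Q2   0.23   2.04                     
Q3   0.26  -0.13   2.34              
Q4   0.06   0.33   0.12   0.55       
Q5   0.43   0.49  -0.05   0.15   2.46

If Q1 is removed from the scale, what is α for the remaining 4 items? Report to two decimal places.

Remaining items: Q2, Q3, Q4, Q5 (k = 4).
Σσ²ᵢ = 2.04 + 2.34 + 0.55 + 2.46 = 7.39
σ²_T = 7.39 + 2 × 0.91 = 9.21
α (item deleted) = (4/3)·(1 − 7.39/9.21) = 0.26

α = 0.26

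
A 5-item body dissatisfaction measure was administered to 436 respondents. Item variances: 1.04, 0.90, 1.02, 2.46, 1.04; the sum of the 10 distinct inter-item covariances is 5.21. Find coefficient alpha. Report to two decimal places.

coefficient alpha = 0.77

Σσ²ᵢ = 1.04 + 0.90 + 1.02 + 2.46 + 1.04 = 6.46
Sum of distinct covariances = 5.21
σ²_T = Σσ²ᵢ + 2·Σcov = 6.46 + 2 × 5.21 = 16.88
α = (5/4)·(1 − 6.46/16.88) = 0.77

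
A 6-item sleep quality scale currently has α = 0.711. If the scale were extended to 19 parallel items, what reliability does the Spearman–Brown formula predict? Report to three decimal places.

Length factor m = 19/6 = 3.1667
α' = m·α / (1 + (m−1)·α)
   = 19/6 × 0.711 / (1 + (19/6 − 1) × 0.711)
   = 2.2515 / 2.5405 = 0.886

predicted reliability = 0.886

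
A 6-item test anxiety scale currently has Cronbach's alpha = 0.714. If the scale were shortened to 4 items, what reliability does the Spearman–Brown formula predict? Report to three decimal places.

predicted reliability = 0.625

Length factor m = 4/6 = 0.6667
α' = m·α / (1 − (1−m)·α)
   = 4/6 × 0.714 / (1 − (1 − 4/6) × 0.714)
   = 0.4760 / 0.7620 = 0.625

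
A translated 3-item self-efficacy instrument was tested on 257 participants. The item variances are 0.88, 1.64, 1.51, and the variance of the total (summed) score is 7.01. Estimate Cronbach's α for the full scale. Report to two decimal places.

sum of item variances = 0.88 + 1.64 + 1.51 = 4.03
α = (k/(k−1))·(1 − sum of item variances/Var(T)) = (3/2)·(1 − 4.03/7.01) = 0.64

α = 0.64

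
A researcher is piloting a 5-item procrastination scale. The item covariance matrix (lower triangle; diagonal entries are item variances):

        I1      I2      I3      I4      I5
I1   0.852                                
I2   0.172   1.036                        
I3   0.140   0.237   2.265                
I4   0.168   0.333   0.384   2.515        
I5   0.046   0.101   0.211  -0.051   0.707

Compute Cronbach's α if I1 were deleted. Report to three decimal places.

Remaining items: I2, I3, I4, I5 (k = 4).
sum of item variances = 1.036 + 2.265 + 2.515 + 0.707 = 6.523
σ²_T = 6.523 + 2 × 1.215 = 8.953
α (item deleted) = (4/3)·(1 − 6.523/8.953) = 0.362

Cronbach's α = 0.362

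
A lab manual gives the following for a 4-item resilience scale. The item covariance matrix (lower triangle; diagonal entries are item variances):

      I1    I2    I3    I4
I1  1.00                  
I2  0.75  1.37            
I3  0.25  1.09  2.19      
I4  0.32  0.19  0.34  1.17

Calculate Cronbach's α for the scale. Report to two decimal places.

Σσ²ᵢ = 1.00 + 1.37 + 2.19 + 1.17 = 5.73
Sum of off-diagonal covariances = 2.94
σ²_T = 5.73 + 2 × 2.94 = 11.61
α = (k/(k−1))·(1 − Σσ²ᵢ/σ²_T) = (4/3)·(1 − 5.73/11.61) = 0.68

Cronbach's α = 0.68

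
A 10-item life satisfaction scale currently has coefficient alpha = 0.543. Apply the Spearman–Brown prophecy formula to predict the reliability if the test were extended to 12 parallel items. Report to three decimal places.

predicted reliability = 0.588

Length factor m = 12/10 = 1.2000
α' = m·α / (1 + (m−1)·α)
   = 12/10 × 0.543 / (1 + (12/10 − 1) × 0.543)
   = 0.6516 / 1.1086 = 0.588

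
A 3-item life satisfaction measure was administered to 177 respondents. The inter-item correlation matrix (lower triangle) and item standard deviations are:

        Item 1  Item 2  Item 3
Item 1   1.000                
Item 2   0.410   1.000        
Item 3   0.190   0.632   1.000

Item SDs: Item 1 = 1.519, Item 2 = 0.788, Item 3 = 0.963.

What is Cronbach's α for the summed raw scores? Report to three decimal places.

α = 0.590

Σσ²ᵢ = 1.519² + 0.788² + 0.963² = 3.8557
Covariances σ_ij = r_ij · s_i · s_j:
  σ(Item 1,Item 2) = 0.410 × 1.519 × 0.788 = 0.4908
  σ(Item 1,Item 3) = 0.190 × 1.519 × 0.963 = 0.2779
  σ(Item 2,Item 3) = 0.632 × 0.788 × 0.963 = 0.4796
σ²_T = Σσ²ᵢ + 2·Σσ_ij = 3.8557 + 2 × 1.2483 = 6.3523
α = (3/2)·(1 − 3.8557/6.3523) = 0.590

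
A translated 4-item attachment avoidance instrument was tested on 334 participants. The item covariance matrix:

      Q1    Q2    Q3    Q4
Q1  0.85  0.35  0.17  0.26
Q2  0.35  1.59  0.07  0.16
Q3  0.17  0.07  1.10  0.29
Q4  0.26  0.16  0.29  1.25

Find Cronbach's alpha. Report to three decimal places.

Cronbach's alpha = 0.469

Σσ²ᵢ = 0.85 + 1.59 + 1.10 + 1.25 = 4.79
Σ_{i<j} σ_ij = 1.30
total variance = 4.79 + 2 × 1.30 = 7.39
α = (k/(k−1))·(1 − Σσ²ᵢ/total variance) = (4/3)·(1 − 4.79/7.39) = 0.469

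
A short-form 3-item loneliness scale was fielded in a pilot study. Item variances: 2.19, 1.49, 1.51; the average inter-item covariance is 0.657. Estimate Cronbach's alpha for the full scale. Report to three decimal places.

α = 0.648

Σσ²ᵢ = 2.19 + 1.49 + 1.51 = 5.19
Sum of the 3 distinct covariances = 3 × 0.657 = 1.971
σ²_T = Σσ²ᵢ + 2·Σcov = 5.19 + 2 × 1.971 = 9.132
α = (3/2)·(1 − 5.19/9.132) = 0.648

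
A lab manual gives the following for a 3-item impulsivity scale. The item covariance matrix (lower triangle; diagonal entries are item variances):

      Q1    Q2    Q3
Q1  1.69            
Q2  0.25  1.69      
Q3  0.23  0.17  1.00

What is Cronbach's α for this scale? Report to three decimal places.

Σσᵢ² = 1.69 + 1.69 + 1.00 = 4.38
Sum of off-diagonal covariances = 0.65
Var(T) = 4.38 + 2 × 0.65 = 5.68
α = (k/(k−1))·(1 − Σσᵢ²/Var(T)) = (3/2)·(1 − 4.38/5.68) = 0.343

α = 0.343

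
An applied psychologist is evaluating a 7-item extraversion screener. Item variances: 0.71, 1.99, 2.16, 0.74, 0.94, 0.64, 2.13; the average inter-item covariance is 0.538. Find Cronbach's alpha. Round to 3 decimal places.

α = 0.826

ΣVar(i) = 0.71 + 1.99 + 2.16 + 0.74 + 0.94 + 0.64 + 2.13 = 9.31
Sum of the 21 distinct covariances = 21 × 0.538 = 11.298
total variance = ΣVar(i) + 2·Σcov = 9.31 + 2 × 11.298 = 31.906
α = (7/6)·(1 − 9.31/31.906) = 0.826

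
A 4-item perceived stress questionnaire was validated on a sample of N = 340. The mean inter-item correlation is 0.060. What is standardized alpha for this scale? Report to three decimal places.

α = 0.203

Standardized α = k·r̄ / (1 + (k−1)·r̄) = 4 × 0.060 / (1 + 3 × 0.060)
  = 0.2400 / 1.1800 = 0.203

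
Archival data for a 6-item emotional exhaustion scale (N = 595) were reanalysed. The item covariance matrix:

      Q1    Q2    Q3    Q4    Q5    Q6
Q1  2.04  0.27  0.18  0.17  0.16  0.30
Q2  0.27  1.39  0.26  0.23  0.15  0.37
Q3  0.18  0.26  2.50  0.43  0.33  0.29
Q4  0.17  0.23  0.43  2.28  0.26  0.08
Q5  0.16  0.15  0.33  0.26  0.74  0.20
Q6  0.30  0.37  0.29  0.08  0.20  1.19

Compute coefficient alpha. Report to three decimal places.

coefficient alpha = 0.505

ΣVar(i) = 2.04 + 1.39 + 2.50 + 2.28 + 0.74 + 1.19 = 10.14
Sum of the distinct covariances = 3.68
total variance = 10.14 + 2 × 3.68 = 17.50
α = (k/(k−1))·(1 − ΣVar(i)/total variance) = (6/5)·(1 − 10.14/17.50) = 0.505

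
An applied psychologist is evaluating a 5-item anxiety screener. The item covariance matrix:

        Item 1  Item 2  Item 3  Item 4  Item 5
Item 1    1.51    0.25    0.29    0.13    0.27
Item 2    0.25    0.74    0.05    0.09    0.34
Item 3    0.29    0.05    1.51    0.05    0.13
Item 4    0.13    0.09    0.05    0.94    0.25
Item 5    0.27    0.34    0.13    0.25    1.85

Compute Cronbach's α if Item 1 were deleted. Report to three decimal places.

α = 0.354

Remaining items: Item 2, Item 3, Item 4, Item 5 (k = 4).
Σσ²ᵢ = 0.74 + 1.51 + 0.94 + 1.85 = 5.04
σ²_total = 5.04 + 2 × 0.91 = 6.86
α (item deleted) = (4/3)·(1 − 5.04/6.86) = 0.354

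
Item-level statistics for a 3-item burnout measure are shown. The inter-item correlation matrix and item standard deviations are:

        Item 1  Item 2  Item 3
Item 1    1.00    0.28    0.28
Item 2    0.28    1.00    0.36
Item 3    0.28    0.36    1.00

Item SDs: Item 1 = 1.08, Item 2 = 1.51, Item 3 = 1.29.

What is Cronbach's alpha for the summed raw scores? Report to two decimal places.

Σσ²ᵢ = 1.08² + 1.51² + 1.29² = 5.1106
Covariances σ_ij = r_ij · s_i · s_j:
  σ(Item 1,Item 2) = 0.28 × 1.08 × 1.51 = 0.4566
  σ(Item 1,Item 3) = 0.28 × 1.08 × 1.29 = 0.3901
  σ(Item 2,Item 3) = 0.36 × 1.51 × 1.29 = 0.7012
σ²_T = Σσ²ᵢ + 2·Σσ_ij = 5.1106 + 2 × 1.5479 = 8.2064
α = (3/2)·(1 − 5.1106/8.2064) = 0.57

Cronbach's alpha = 0.57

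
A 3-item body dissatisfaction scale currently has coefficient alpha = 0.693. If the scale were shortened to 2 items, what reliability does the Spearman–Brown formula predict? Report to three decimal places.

predicted reliability = 0.601

Length factor m = 2/3 = 0.6667
α' = m·α / (1 − (1−m)·α)
   = 2/3 × 0.693 / (1 − (1 − 2/3) × 0.693)
   = 0.4620 / 0.7690 = 0.601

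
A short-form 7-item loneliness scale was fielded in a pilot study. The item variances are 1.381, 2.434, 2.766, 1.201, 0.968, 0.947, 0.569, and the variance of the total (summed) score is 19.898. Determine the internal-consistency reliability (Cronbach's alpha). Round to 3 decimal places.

sum of item variances = 1.381 + 2.434 + 2.766 + 1.201 + 0.968 + 0.947 + 0.569 = 10.266
α = (k/(k−1))·(1 − sum of item variances/σ²_T) = (7/6)·(1 − 10.266/19.898) = 0.565

Cronbach's alpha = 0.565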